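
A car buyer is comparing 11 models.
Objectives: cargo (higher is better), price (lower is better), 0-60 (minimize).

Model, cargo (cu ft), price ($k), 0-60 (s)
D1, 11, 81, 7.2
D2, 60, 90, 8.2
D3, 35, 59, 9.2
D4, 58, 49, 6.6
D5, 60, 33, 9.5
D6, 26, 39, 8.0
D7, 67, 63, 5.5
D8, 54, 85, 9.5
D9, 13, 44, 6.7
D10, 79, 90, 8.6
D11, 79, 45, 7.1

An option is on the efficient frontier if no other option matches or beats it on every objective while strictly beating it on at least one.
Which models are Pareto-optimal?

D1: dominated by D4 (cargo 58≥11, price 49≤81, 0-60 6.6≤7.2).
D2: dominated by D7 (cargo 67≥60, price 63≤90, 0-60 5.5≤8.2).
D3: dominated by D4 (cargo 58≥35, price 49≤59, 0-60 6.6≤9.2).
D4: not dominated.
D5: not dominated (best price).
D6: not dominated.
D7: not dominated (best 0-60).
D8: dominated by D4 (cargo 58≥54, price 49≤85, 0-60 6.6≤9.5).
D9: not dominated.
D10: dominated by D11 (cargo 79≥79, price 45≤90, 0-60 7.1≤8.6).
D11: not dominated.

D4, D5, D6, D7, D9, D11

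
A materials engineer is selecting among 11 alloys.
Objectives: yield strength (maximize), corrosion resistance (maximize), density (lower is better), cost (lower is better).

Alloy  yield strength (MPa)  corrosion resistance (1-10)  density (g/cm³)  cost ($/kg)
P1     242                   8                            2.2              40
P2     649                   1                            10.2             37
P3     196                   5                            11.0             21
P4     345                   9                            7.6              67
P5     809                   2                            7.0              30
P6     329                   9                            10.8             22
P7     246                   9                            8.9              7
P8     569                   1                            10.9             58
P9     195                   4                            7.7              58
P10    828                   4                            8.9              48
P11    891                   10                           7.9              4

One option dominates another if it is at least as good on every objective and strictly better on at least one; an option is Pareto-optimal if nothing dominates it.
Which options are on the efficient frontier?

P1: not dominated (best density).
P2: dominated by P5 (yield strength 809≥649, corrosion resistance 2≥1, density 7.0≤10.2, cost 30≤37).
P3: dominated by P7 (yield strength 246≥196, corrosion resistance 9≥5, density 8.9≤11.0, cost 7≤21).
P4: not dominated.
P5: not dominated.
P6: dominated by P11 (yield strength 891≥329, corrosion resistance 10≥9, density 7.9≤10.8, cost 4≤22).
P7: dominated by P11 (yield strength 891≥246, corrosion resistance 10≥9, density 7.9≤8.9, cost 4≤7).
P8: dominated by P2 (yield strength 649≥569, corrosion resistance 1≥1, density 10.2≤10.9, cost 37≤58).
P9: dominated by P1 (yield strength 242≥195, corrosion resistance 8≥4, density 2.2≤7.7, cost 40≤58).
P10: dominated by P11 (yield strength 891≥828, corrosion resistance 10≥4, density 7.9≤8.9, cost 4≤48).
P11: not dominated (best yield strength).

P1, P4, P5, P11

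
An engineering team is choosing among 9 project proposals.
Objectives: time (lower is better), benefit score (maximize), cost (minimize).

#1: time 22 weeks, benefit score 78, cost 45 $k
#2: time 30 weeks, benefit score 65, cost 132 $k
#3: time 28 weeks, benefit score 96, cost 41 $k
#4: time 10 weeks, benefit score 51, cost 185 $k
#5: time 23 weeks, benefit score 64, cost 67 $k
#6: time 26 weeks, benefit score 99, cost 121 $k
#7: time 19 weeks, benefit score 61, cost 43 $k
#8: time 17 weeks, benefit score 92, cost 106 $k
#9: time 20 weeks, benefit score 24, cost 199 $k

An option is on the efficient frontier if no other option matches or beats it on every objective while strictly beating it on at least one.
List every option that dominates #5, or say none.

#1

#1: time 22≤23, benefit score 78≥64, cost 45≤67 — dominates #5.
Others (#2, #3, #4, #6, #7, #8, #9) are each worse than #5 on at least one objective.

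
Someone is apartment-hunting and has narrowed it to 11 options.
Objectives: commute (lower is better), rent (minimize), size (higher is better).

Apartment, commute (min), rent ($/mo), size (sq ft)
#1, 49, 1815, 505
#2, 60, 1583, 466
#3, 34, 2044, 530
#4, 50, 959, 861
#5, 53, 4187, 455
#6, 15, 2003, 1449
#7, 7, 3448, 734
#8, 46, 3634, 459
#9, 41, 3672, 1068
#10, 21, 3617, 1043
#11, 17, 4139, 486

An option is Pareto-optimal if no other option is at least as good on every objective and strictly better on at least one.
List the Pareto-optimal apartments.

#1: not dominated.
#2: dominated by #4 (commute 50≤60, rent 959≤1583, size 861≥466).
#3: dominated by #6 (commute 15≤34, rent 2003≤2044, size 1449≥530).
#4: not dominated (best rent).
#5: dominated by #1 (commute 49≤53, rent 1815≤4187, size 505≥455).
#6: not dominated (best size).
#7: not dominated (best commute).
#8: dominated by #3 (commute 34≤46, rent 2044≤3634, size 530≥459).
#9: dominated by #6 (commute 15≤41, rent 2003≤3672, size 1449≥1068).
#10: dominated by #6 (commute 15≤21, rent 2003≤3617, size 1449≥1043).
#11: dominated by #6 (commute 15≤17, rent 2003≤4139, size 1449≥486).

#1, #4, #6, #7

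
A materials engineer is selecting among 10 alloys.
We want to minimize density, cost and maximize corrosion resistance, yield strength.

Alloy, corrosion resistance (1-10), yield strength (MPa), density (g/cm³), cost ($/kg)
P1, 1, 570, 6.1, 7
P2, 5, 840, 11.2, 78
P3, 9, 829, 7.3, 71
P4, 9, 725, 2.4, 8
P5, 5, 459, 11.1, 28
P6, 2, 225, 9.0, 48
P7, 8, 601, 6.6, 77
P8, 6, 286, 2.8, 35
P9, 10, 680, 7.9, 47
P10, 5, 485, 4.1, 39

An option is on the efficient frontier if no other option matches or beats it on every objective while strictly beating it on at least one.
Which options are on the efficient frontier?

P1: not dominated (best cost).
P2: not dominated (best yield strength).
P3: not dominated.
P4: not dominated (best density).
P5: dominated by P4 (corrosion resistance 9≥5, yield strength 725≥459, density 2.4≤11.1, cost 8≤28).
P6: dominated by P4 (corrosion resistance 9≥2, yield strength 725≥225, density 2.4≤9.0, cost 8≤48).
P7: dominated by P4 (corrosion resistance 9≥8, yield strength 725≥601, density 2.4≤6.6, cost 8≤77).
P8: dominated by P4 (corrosion resistance 9≥6, yield strength 725≥286, density 2.4≤2.8, cost 8≤35).
P9: not dominated (best corrosion resistance).
P10: dominated by P4 (corrosion resistance 9≥5, yield strength 725≥485, density 2.4≤4.1, cost 8≤39).

P1, P2, P3, P4, P9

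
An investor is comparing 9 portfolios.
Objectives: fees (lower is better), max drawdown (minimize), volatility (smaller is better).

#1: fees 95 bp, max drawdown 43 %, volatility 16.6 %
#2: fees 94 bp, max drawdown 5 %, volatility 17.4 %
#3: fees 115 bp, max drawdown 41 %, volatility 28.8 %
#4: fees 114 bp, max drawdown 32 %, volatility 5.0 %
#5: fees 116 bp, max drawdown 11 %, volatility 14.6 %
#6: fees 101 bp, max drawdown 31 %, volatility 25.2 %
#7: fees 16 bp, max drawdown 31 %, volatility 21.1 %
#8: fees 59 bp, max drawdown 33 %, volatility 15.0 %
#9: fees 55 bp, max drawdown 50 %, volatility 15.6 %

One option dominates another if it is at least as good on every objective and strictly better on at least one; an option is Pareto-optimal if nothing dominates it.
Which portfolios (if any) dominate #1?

#8

#8: fees 59≤95, max drawdown 33≤43, volatility 15.0≤16.6 — dominates #1.
Others (#2, #3, #4, #5, #6, #7, #9) are each worse than #1 on at least one objective.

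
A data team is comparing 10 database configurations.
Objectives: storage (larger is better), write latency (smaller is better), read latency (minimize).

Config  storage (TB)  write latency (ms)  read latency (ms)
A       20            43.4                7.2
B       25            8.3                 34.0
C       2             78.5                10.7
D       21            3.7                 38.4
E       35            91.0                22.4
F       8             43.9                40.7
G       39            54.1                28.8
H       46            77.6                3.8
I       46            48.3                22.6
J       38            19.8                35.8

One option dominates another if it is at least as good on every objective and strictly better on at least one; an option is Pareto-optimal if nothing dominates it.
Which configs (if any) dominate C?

A, H

A: storage 20≥2, write latency 43.4≤78.5, read latency 7.2≤10.7 — dominates C.
H: storage 46≥2, write latency 77.6≤78.5, read latency 3.8≤10.7 — dominates C.
Others (B, D, E, F, G, I, J) are each worse than C on at least one objective.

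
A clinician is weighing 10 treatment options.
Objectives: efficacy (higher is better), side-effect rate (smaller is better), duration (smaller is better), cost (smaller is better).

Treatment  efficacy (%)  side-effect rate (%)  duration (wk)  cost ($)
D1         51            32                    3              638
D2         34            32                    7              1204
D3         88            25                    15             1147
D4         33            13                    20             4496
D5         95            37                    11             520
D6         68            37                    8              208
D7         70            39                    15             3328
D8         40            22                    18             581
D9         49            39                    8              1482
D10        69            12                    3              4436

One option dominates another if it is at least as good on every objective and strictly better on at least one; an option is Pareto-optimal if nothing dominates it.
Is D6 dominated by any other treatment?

No

D1: worse on efficacy (51 vs 68).
D2: worse on efficacy (34 vs 68).
D3: worse on duration (15 vs 8).
D4: worse on efficacy (33 vs 68).
D5: worse on duration (11 vs 8).
D7: worse on side-effect rate (39 vs 37).
D8: worse on efficacy (40 vs 68).
D9: worse on efficacy (49 vs 68).
D10: worse on cost (4436 vs 208).
No option is at least as good as D6 on every objective and strictly better on one.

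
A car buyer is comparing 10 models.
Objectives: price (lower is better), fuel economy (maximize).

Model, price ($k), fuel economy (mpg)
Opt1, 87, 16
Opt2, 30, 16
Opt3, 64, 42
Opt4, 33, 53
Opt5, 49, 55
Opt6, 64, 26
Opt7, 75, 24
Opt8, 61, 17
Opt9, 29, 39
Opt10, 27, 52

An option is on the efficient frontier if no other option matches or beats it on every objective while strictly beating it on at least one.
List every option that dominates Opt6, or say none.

Opt3: price 64≤64, fuel economy 42≥26 — dominates Opt6.
Opt4: price 33≤64, fuel economy 53≥26 — dominates Opt6.
Opt5: price 49≤64, fuel economy 55≥26 — dominates Opt6.
Opt9: price 29≤64, fuel economy 39≥26 — dominates Opt6.
Opt10: price 27≤64, fuel economy 52≥26 — dominates Opt6.
Others (Opt1, Opt2, Opt7, Opt8) are each worse than Opt6 on at least one objective.

Opt3, Opt4, Opt5, Opt9, Opt10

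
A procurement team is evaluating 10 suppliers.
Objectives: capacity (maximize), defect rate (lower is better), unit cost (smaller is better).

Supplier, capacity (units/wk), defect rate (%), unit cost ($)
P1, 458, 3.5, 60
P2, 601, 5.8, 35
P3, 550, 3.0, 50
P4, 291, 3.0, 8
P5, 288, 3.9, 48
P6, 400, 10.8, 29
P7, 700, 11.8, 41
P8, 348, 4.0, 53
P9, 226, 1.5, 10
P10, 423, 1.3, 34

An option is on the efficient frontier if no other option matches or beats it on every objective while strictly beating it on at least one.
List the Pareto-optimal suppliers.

P1: dominated by P3 (capacity 550≥458, defect rate 3.0≤3.5, unit cost 50≤60).
P2: not dominated.
P3: not dominated.
P4: not dominated (best unit cost).
P5: dominated by P4 (capacity 291≥288, defect rate 3.0≤3.9, unit cost 8≤48).
P6: not dominated.
P7: not dominated (best capacity).
P8: dominated by P3 (capacity 550≥348, defect rate 3.0≤4.0, unit cost 50≤53).
P9: not dominated.
P10: not dominated (best defect rate).

P2, P3, P4, P6, P7, P9, P10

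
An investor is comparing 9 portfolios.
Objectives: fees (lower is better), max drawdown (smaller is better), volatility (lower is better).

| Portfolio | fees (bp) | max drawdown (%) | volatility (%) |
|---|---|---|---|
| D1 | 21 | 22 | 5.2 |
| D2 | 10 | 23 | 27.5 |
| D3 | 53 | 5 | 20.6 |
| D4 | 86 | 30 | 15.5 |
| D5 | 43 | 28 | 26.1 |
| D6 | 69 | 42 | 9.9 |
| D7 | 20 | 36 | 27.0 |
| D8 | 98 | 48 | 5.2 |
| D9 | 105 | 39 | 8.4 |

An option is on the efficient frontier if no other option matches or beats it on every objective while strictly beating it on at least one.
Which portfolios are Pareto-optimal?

D1: not dominated.
D2: not dominated (best fees).
D3: not dominated (best max drawdown).
D4: dominated by D1 (fees 21≤86, max drawdown 22≤30, volatility 5.2≤15.5).
D5: dominated by D1 (fees 21≤43, max drawdown 22≤28, volatility 5.2≤26.1).
D6: dominated by D1 (fees 21≤69, max drawdown 22≤42, volatility 5.2≤9.9).
D7: not dominated.
D8: dominated by D1 (fees 21≤98, max drawdown 22≤48, volatility 5.2≤5.2).
D9: dominated by D1 (fees 21≤105, max drawdown 22≤39, volatility 5.2≤8.4).

D1, D2, D3, D7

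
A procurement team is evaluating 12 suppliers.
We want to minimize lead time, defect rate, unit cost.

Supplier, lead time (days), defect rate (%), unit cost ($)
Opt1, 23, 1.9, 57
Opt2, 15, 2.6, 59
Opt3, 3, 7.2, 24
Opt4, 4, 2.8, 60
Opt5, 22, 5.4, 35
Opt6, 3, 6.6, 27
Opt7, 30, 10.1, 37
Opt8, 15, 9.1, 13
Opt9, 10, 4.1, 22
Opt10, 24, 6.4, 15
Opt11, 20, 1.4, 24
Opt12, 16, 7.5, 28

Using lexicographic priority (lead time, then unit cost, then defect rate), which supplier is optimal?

Opt3

First minimize lead time: best is 3, kept {Opt3, Opt6}.
Then minimize unit cost: best is 24, kept {Opt3}.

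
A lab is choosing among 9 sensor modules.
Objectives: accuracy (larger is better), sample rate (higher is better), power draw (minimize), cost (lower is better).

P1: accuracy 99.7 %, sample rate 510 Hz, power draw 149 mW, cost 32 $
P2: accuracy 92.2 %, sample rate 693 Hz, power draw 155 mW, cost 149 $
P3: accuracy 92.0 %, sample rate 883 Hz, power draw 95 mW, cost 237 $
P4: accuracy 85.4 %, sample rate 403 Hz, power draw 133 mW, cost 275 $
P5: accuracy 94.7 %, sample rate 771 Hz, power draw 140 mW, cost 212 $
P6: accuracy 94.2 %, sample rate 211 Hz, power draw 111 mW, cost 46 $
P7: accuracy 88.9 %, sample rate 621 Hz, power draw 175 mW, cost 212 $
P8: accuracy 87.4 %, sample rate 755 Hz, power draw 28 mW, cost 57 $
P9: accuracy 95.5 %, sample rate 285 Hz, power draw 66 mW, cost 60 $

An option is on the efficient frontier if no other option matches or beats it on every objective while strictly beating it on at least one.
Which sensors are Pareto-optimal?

P1: not dominated (best accuracy).
P2: not dominated.
P3: not dominated (best sample rate).
P4: dominated by P3 (accuracy 92.0≥85.4, sample rate 883≥403, power draw 95≤133, cost 237≤275).
P5: not dominated.
P6: not dominated.
P7: dominated by P2 (accuracy 92.2≥88.9, sample rate 693≥621, power draw 155≤175, cost 149≤212).
P8: not dominated (best power draw).
P9: not dominated.

P1, P2, P3, P5, P6, P8, P9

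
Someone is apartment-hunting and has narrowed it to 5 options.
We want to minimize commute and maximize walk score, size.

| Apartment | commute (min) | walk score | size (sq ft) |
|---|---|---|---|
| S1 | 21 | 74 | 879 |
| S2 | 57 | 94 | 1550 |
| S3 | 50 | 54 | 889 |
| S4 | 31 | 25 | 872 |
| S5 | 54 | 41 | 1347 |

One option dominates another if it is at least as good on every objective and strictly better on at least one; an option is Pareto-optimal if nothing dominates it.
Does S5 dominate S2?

No

S5 vs S2: S5 is worse on walk score (41 vs 94), so it does not dominate S2.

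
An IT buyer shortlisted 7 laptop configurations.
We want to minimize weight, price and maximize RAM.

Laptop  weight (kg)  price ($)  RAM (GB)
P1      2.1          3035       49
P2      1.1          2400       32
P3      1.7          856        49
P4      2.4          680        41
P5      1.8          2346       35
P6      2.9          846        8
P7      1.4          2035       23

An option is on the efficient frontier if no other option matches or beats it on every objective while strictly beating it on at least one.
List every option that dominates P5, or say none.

P3: weight 1.7≤1.8, price 856≤2346, RAM 49≥35 — dominates P5.
Others (P1, P2, P4, P6, P7) are each worse than P5 on at least one objective.

P3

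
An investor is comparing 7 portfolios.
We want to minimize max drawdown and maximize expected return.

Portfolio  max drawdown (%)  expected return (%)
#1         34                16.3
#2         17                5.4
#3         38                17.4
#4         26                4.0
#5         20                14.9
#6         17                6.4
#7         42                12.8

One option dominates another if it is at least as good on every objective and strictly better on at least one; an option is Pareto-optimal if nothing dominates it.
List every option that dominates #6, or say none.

none

#1: worse on max drawdown (34 vs 17).
#2: worse on expected return (5.4 vs 6.4).
#3: worse on max drawdown (38 vs 17).
#4: worse on max drawdown (26 vs 17).
#5: worse on max drawdown (20 vs 17).
#7: worse on max drawdown (42 vs 17).
No option dominates #6.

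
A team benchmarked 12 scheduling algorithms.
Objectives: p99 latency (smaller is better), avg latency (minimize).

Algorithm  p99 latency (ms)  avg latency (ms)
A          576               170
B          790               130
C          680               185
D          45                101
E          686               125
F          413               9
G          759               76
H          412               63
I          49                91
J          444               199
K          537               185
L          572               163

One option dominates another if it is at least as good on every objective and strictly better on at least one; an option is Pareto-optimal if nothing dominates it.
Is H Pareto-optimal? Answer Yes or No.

Yes

A: worse on p99 latency (576 vs 412).
B: worse on p99 latency (790 vs 412).
C: worse on p99 latency (680 vs 412).
D: worse on avg latency (101 vs 63).
E: worse on p99 latency (686 vs 412).
F: worse on p99 latency (413 vs 412).
G: worse on p99 latency (759 vs 412).
I: worse on avg latency (91 vs 63).
J: worse on p99 latency (444 vs 412).
K: worse on p99 latency (537 vs 412).
L: worse on p99 latency (572 vs 412).
No option is at least as good as H on every objective and strictly better on one.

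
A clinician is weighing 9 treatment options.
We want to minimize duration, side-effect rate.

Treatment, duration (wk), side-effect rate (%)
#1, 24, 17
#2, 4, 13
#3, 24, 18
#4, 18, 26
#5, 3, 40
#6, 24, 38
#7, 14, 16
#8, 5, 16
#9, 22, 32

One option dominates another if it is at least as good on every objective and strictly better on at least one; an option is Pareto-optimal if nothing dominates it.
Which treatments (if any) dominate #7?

#2, #8

#2: duration 4≤14, side-effect rate 13≤16 — dominates #7.
#8: duration 5≤14, side-effect rate 16≤16 — dominates #7.
Others (#1, #3, #4, #5, #6, #9) are each worse than #7 on at least one objective.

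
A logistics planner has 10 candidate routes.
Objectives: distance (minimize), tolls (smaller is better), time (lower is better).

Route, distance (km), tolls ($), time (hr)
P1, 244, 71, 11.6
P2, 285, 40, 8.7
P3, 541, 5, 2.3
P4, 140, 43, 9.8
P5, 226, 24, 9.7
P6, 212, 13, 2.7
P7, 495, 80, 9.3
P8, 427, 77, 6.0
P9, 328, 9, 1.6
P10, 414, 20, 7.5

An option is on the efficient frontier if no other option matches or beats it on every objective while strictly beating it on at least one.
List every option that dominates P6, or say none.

none

P1: worse on distance (244 vs 212).
P2: worse on distance (285 vs 212).
P3: worse on distance (541 vs 212).
P4: worse on tolls (43 vs 13).
P5: worse on distance (226 vs 212).
P7: worse on distance (495 vs 212).
P8: worse on distance (427 vs 212).
P9: worse on distance (328 vs 212).
P10: worse on distance (414 vs 212).
No option dominates P6.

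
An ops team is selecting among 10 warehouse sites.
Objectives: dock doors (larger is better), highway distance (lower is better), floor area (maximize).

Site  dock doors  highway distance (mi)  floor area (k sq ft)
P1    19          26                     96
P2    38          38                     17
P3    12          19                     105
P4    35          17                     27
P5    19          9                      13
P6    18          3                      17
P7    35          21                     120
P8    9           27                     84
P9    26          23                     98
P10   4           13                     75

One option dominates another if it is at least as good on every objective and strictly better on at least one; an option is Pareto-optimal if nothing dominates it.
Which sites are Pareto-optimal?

P2, P3, P4, P5, P6, P7, P10

P1: dominated by P7 (dock doors 35≥19, highway distance 21≤26, floor area 120≥96).
P2: not dominated (best dock doors).
P3: not dominated.
P4: not dominated.
P5: not dominated.
P6: not dominated (best highway distance).
P7: not dominated (best floor area).
P8: dominated by P1 (dock doors 19≥9, highway distance 26≤27, floor area 96≥84).
P9: dominated by P7 (dock doors 35≥26, highway distance 21≤23, floor area 120≥98).
P10: not dominated.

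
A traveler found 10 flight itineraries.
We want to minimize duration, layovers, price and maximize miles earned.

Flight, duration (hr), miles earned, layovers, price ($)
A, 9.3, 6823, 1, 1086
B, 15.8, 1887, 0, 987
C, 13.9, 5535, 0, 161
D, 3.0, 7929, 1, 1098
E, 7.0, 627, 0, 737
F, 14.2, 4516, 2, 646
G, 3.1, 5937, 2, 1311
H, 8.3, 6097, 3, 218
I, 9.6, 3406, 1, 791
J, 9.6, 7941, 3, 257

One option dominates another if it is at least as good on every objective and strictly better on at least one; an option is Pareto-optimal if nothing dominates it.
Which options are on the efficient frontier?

A, C, D, E, H, I, J

A: not dominated.
B: dominated by C (duration 13.9≤15.8, miles earned 5535≥1887, layovers 0≤0, price 161≤987).
C: not dominated (best price).
D: not dominated (best duration).
E: not dominated.
F: dominated by C (duration 13.9≤14.2, miles earned 5535≥4516, layovers 0≤2, price 161≤646).
G: dominated by D (duration 3.0≤3.1, miles earned 7929≥5937, layovers 1≤2, price 1098≤1311).
H: not dominated.
I: not dominated.
J: not dominated (best miles earned).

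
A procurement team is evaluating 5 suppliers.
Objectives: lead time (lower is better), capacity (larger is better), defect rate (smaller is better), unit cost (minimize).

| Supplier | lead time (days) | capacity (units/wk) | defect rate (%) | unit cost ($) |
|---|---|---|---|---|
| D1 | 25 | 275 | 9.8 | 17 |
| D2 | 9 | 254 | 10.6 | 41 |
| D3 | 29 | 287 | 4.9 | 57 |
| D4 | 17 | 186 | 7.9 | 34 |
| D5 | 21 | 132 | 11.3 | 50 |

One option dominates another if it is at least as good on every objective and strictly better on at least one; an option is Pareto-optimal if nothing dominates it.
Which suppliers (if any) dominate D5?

D2, D4

D2: lead time 9≤21, capacity 254≥132, defect rate 10.6≤11.3, unit cost 41≤50 — dominates D5.
D4: lead time 17≤21, capacity 186≥132, defect rate 7.9≤11.3, unit cost 34≤50 — dominates D5.
Others (D1, D3) are each worse than D5 on at least one objective.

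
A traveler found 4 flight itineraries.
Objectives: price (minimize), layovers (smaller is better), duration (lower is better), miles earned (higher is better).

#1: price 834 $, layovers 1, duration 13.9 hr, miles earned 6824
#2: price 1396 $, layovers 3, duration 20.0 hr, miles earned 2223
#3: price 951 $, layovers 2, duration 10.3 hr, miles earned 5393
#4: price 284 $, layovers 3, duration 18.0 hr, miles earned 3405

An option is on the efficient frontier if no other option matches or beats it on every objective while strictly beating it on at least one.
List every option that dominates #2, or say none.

#1: price 834≤1396, layovers 1≤3, duration 13.9≤20.0, miles earned 6824≥2223 — dominates #2.
#3: price 951≤1396, layovers 2≤3, duration 10.3≤20.0, miles earned 5393≥2223 — dominates #2.
#4: price 284≤1396, layovers 3≤3, duration 18.0≤20.0, miles earned 3405≥2223 — dominates #2.

#1, #3, #4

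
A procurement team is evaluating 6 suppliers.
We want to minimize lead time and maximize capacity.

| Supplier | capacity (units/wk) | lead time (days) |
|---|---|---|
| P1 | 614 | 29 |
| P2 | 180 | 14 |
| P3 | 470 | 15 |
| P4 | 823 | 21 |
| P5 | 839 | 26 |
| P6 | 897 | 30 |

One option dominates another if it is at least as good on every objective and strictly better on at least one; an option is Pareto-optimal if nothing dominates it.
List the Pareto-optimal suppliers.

P2, P3, P4, P5, P6

P1: dominated by P4 (capacity 823≥614, lead time 21≤29).
P2: not dominated (best lead time).
P3: not dominated.
P4: not dominated.
P5: not dominated.
P6: not dominated (best capacity).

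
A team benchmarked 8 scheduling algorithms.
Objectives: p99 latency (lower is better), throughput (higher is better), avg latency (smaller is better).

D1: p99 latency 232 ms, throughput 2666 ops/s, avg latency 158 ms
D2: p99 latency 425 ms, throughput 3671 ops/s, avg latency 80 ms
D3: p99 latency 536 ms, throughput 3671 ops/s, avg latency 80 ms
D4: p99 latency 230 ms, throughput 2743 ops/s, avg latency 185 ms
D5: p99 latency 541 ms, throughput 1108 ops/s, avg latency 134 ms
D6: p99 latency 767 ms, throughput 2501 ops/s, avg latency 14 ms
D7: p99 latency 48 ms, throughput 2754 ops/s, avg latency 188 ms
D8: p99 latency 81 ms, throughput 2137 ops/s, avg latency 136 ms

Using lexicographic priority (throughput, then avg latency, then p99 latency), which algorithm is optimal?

First maximize throughput: best is 3671, kept {D2, D3}.
Then minimize avg latency: best is 80, kept {D2, D3}.
Then minimize p99 latency: best is 425, kept {D2}.

D2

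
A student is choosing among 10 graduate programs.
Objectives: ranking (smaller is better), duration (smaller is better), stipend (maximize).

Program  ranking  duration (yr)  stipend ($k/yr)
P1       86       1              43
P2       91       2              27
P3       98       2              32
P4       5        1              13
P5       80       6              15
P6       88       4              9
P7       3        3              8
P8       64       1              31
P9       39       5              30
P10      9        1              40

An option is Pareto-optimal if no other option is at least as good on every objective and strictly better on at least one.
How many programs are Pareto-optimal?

4

P1: not dominated (best stipend).
P2: dominated by P1 (ranking 86≤91, duration 1≤2, stipend 43≥27).
P3: dominated by P1 (ranking 86≤98, duration 1≤2, stipend 43≥32).
P4: not dominated.
P5: dominated by P8 (ranking 64≤80, duration 1≤6, stipend 31≥15).
P6: dominated by P1 (ranking 86≤88, duration 1≤4, stipend 43≥9).
P7: not dominated (best ranking).
P8: dominated by P10 (ranking 9≤64, duration 1≤1, stipend 40≥31).
P9: dominated by P10 (ranking 9≤39, duration 1≤5, stipend 40≥30).
P10: not dominated.
Pareto-optimal: P1, P4, P7, P10 → 4.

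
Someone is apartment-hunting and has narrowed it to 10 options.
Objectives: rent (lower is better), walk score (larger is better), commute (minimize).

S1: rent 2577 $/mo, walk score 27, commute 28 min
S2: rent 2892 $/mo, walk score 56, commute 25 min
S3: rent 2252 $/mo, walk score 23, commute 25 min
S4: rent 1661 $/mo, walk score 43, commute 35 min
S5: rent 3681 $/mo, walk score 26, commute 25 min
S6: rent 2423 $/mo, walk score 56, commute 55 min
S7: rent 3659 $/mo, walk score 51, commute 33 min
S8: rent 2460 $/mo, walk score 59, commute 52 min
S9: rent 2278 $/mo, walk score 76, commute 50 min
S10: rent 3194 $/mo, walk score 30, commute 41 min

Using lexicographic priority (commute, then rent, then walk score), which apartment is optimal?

First minimize commute: best is 25, kept {S2, S3, S5}.
Then minimize rent: best is 2252, kept {S3}.

S3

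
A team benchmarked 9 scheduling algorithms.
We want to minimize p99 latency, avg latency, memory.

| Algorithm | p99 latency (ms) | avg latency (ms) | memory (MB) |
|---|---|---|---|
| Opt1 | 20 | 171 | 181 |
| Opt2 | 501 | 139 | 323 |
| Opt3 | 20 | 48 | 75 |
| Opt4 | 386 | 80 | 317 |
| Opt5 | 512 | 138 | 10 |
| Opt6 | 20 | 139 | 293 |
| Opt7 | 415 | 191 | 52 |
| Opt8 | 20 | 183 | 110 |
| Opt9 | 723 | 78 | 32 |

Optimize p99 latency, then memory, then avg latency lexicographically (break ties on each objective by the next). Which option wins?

First minimize p99 latency: best is 20, kept {Opt1, Opt3, Opt6, Opt8}.
Then minimize memory: best is 75, kept {Opt3}.

Opt3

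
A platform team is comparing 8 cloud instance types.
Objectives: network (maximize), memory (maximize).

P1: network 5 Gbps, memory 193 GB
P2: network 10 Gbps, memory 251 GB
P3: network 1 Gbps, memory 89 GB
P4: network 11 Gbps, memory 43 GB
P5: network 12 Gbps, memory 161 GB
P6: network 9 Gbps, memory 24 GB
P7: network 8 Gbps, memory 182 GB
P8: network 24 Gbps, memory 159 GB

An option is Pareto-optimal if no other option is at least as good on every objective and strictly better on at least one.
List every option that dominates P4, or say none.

P5, P8

P5: network 12≥11, memory 161≥43 — dominates P4.
P8: network 24≥11, memory 159≥43 — dominates P4.
Others (P1, P2, P3, P6, P7) are each worse than P4 on at least one objective.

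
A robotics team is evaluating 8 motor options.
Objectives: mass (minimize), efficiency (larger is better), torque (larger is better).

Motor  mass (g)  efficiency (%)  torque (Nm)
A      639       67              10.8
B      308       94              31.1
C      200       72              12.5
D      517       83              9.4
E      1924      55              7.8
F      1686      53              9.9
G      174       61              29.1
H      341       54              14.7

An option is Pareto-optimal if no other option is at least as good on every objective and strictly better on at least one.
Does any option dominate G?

A: worse on mass (639 vs 174).
B: worse on mass (308 vs 174).
C: worse on mass (200 vs 174).
D: worse on mass (517 vs 174).
E: worse on mass (1924 vs 174).
F: worse on mass (1686 vs 174).
H: worse on mass (341 vs 174).
No option is at least as good as G on every objective and strictly better on one.

No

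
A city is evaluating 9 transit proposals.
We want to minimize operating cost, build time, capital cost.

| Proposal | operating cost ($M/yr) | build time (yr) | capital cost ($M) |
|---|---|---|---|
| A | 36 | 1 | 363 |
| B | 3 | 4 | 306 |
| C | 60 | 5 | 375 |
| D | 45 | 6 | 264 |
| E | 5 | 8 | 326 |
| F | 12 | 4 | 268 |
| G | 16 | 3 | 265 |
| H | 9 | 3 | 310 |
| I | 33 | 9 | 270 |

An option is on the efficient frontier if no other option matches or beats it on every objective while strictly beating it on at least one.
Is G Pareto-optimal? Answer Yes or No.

A: worse on operating cost (36 vs 16).
B: worse on build time (4 vs 3).
C: worse on operating cost (60 vs 16).
D: worse on operating cost (45 vs 16).
E: worse on build time (8 vs 3).
F: worse on build time (4 vs 3).
H: worse on capital cost (310 vs 265).
I: worse on operating cost (33 vs 16).
No option is at least as good as G on every objective and strictly better on one.

Yes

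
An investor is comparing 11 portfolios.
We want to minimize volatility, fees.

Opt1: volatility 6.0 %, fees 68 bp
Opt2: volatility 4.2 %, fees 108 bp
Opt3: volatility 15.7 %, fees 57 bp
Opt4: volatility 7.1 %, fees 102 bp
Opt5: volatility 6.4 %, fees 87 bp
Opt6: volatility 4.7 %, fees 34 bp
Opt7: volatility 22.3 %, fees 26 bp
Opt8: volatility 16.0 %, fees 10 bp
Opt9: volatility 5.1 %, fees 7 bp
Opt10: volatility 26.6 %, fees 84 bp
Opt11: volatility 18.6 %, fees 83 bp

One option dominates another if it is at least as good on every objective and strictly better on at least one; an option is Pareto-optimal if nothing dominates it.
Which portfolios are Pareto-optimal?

Opt2, Opt6, Opt9

Opt1: dominated by Opt6 (volatility 4.7≤6.0, fees 34≤68).
Opt2: not dominated (best volatility).
Opt3: dominated by Opt6 (volatility 4.7≤15.7, fees 34≤57).
Opt4: dominated by Opt1 (volatility 6.0≤7.1, fees 68≤102).
Opt5: dominated by Opt1 (volatility 6.0≤6.4, fees 68≤87).
Opt6: not dominated.
Opt7: dominated by Opt8 (volatility 16.0≤22.3, fees 10≤26).
Opt8: dominated by Opt9 (volatility 5.1≤16.0, fees 7≤10).
Opt9: not dominated (best fees).
Opt10: dominated by Opt1 (volatility 6.0≤26.6, fees 68≤84).
Opt11: dominated by Opt1 (volatility 6.0≤18.6, fees 68≤83).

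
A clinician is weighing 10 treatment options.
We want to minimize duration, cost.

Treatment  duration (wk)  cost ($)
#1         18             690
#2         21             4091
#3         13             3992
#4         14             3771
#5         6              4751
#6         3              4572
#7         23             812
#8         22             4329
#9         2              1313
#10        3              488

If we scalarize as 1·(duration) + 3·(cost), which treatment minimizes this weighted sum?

#10

#1: 1·18 + 3·690 = 2088
#2: 1·21 + 3·4091 = 12294
#3: 1·13 + 3·3992 = 11989
#4: 1·14 + 3·3771 = 11327
#5: 1·6 + 3·4751 = 14259
#6: 1·3 + 3·4572 = 13719
#7: 1·23 + 3·812 = 2459
#8: 1·22 + 3·4329 = 13009
#9: 1·2 + 3·1313 = 3941
#10: 1·3 + 3·488 = 1467
Lowest: #10 at 1467.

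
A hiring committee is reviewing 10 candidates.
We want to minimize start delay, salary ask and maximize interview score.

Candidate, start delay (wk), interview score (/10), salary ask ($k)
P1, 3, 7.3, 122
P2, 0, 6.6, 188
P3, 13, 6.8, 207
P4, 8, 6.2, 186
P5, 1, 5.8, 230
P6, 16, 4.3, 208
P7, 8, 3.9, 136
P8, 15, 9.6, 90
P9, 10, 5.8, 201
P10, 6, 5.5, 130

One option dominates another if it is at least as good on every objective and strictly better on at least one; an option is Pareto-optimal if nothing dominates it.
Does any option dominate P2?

No

P1: worse on start delay (3 vs 0).
P3: worse on start delay (13 vs 0).
P4: worse on start delay (8 vs 0).
P5: worse on start delay (1 vs 0).
P6: worse on start delay (16 vs 0).
P7: worse on start delay (8 vs 0).
P8: worse on start delay (15 vs 0).
P9: worse on start delay (10 vs 0).
P10: worse on start delay (6 vs 0).
No option is at least as good as P2 on every objective and strictly better on one.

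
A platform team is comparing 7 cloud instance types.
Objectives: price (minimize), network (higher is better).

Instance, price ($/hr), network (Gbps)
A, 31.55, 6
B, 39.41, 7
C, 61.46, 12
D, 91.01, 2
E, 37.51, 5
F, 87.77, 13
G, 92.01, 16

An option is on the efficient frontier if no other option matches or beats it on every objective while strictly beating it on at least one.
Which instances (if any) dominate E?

A

A: price 31.55≤37.51, network 6≥5 — dominates E.
Others (B, C, D, F, G) are each worse than E on at least one objective.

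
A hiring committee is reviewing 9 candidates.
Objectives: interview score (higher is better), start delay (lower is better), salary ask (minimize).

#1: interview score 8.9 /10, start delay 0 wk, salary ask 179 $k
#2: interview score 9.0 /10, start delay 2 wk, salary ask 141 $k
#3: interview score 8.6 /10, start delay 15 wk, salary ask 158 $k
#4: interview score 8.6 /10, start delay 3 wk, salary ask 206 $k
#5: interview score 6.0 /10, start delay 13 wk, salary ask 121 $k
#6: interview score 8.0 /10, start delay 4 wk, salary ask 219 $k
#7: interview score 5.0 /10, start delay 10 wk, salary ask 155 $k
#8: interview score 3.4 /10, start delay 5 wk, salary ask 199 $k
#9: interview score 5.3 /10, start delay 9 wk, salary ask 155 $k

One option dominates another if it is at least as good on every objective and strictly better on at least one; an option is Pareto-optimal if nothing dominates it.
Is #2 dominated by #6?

#6 vs #2: #6 is worse on interview score (8.0 vs 9.0), so it does not dominate #2.

No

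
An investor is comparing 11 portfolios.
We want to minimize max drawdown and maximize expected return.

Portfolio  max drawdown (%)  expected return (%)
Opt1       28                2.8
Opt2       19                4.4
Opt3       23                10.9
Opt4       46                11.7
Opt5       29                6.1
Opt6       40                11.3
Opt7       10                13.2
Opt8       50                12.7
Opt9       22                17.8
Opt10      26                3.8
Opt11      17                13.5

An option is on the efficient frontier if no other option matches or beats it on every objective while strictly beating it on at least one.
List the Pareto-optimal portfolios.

Opt1: dominated by Opt2 (max drawdown 19≤28, expected return 4.4≥2.8).
Opt2: dominated by Opt7 (max drawdown 10≤19, expected return 13.2≥4.4).
Opt3: dominated by Opt7 (max drawdown 10≤23, expected return 13.2≥10.9).
Opt4: dominated by Opt7 (max drawdown 10≤46, expected return 13.2≥11.7).
Opt5: dominated by Opt3 (max drawdown 23≤29, expected return 10.9≥6.1).
Opt6: dominated by Opt7 (max drawdown 10≤40, expected return 13.2≥11.3).
Opt7: not dominated (best max drawdown).
Opt8: dominated by Opt7 (max drawdown 10≤50, expected return 13.2≥12.7).
Opt9: not dominated (best expected return).
Opt10: dominated by Opt2 (max drawdown 19≤26, expected return 4.4≥3.8).
Opt11: not dominated.

Opt7, Opt9, Opt11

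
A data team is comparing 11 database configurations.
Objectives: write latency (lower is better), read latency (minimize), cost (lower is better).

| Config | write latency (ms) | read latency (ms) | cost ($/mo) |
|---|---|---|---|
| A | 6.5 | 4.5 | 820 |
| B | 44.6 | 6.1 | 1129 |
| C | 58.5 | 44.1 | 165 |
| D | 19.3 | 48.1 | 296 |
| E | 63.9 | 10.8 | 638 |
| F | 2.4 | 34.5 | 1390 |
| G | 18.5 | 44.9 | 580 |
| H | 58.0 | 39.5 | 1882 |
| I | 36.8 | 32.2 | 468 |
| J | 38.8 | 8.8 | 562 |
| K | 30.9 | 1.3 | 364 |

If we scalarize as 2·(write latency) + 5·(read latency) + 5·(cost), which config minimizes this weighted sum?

C

A: 2·6.5 + 5·4.5 + 5·820 = 4135.5
B: 2·44.6 + 5·6.1 + 5·1129 = 5764.7
C: 2·58.5 + 5·44.1 + 5·165 = 1162.5
D: 2·19.3 + 5·48.1 + 5·296 = 1759.1
E: 2·63.9 + 5·10.8 + 5·638 = 3371.8
F: 2·2.4 + 5·34.5 + 5·1390 = 7127.3
G: 2·18.5 + 5·44.9 + 5·580 = 3161.5
H: 2·58.0 + 5·39.5 + 5·1882 = 9723.5
I: 2·36.8 + 5·32.2 + 5·468 = 2574.6
J: 2·38.8 + 5·8.8 + 5·562 = 2931.6
K: 2·30.9 + 5·1.3 + 5·364 = 1888.3
Lowest: C at 1162.5.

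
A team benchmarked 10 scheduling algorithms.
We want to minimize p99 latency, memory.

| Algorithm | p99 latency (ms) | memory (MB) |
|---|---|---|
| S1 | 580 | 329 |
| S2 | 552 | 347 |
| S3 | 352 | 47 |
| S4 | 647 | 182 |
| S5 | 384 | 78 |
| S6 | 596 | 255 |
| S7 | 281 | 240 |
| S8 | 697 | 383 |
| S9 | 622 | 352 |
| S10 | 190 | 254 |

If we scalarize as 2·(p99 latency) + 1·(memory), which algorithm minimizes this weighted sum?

S1: 2·580 + 1·329 = 1489
S2: 2·552 + 1·347 = 1451
S3: 2·352 + 1·47 = 751
S4: 2·647 + 1·182 = 1476
S5: 2·384 + 1·78 = 846
S6: 2·596 + 1·255 = 1447
S7: 2·281 + 1·240 = 802
S8: 2·697 + 1·383 = 1777
S9: 2·622 + 1·352 = 1596
S10: 2·190 + 1·254 = 634
Lowest: S10 at 634.

S10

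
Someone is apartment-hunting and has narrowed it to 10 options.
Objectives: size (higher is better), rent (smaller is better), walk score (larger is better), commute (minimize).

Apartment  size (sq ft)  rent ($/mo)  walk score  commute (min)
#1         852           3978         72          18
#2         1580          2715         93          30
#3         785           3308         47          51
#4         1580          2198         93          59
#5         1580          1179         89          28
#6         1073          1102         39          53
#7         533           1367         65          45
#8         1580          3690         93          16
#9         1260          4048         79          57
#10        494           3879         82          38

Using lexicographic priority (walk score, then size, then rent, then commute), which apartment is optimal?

First maximize walk score: best is 93, kept {#2, #4, #8}.
Then maximize size: best is 1580, kept {#2, #4, #8}.
Then minimize rent: best is 2198, kept {#4}.

#4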